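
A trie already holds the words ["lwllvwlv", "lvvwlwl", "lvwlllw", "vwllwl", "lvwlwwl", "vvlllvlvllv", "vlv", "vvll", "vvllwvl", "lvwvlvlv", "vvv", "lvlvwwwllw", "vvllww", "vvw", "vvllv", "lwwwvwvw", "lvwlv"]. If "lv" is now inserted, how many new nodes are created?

0

"lv" is already a full path in the trie; only an end-marker is added.
No new nodes are needed: 0.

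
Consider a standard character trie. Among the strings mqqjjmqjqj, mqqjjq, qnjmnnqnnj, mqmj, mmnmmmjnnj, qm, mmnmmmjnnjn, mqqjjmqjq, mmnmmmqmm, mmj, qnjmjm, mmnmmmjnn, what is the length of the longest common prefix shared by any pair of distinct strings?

10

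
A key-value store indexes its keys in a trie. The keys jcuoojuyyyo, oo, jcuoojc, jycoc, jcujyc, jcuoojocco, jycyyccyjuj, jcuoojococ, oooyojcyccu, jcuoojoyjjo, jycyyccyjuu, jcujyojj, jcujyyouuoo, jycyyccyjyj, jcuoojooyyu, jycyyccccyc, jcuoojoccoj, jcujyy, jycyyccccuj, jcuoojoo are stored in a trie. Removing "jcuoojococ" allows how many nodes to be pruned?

2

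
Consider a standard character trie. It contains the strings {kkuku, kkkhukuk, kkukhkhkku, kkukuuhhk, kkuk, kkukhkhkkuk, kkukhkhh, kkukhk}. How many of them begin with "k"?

8

Traverse to the node for "k", then collect every word in that subtree.
Matches: "kkkhukuk", "kkuk", "kkukhk", "kkukhkhh", "kkukhkhkku", "kkukhkhkkuk", "kkuku", "kkukuuhhk"
Count: 8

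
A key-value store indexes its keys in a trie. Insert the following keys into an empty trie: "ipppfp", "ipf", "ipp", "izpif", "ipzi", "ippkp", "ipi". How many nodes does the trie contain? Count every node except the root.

For each word, the new-node count is its length minus the longest prefix already in the trie:
  "ipppfp" → 6 new (i, p, p, p, f, p)
  "ipf" → prefix "ip" already present; 1 new (f)
  "ipp" → prefix "ipp" already present; 0 new (none)
  "izpif" → prefix "i" already present; 4 new (z, p, i, f)
  "ipzi" → prefix "ip" already present; 2 new (z, i)
  "ippkp" → prefix "ipp" already present; 2 new (k, p)
  "ipi" → prefix "ip" already present; 1 new (i)
Total nodes = 6 + 1 + 0 + 4 + 2 + 2 + 1 = 16

16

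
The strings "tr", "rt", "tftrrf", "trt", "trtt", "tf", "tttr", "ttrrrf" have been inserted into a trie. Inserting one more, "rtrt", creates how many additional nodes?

The longest prefix of "rtrt" already in the trie is "rt" (length 2).
New nodes needed: |"rtrt"| − 2 = 4 − 2 = 2.

2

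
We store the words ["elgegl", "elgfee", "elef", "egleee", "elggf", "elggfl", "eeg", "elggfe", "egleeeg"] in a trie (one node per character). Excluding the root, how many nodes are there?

Trie structure (* marks end of a word):
(root)
└─ e
   ├─ e
   │  └─ g *
   ├─ g
   │  └─ l
   │     └─ e
   │        └─ e
   │           └─ e *
   │              └─ g *
   └─ l
      ├─ e
      │  └─ f *
      └─ g
         ├─ e
         │  └─ g
         │     └─ l *
         ├─ f
         │  └─ e
         │     └─ e *
         └─ g
            └─ f *
               ├─ e *
               └─ l *
Counting every labelled node above: 23.

23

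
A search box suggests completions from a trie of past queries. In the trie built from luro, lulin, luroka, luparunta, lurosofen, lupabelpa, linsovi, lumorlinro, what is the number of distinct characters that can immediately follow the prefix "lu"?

Follow the path "lu" to its node, then look at its outgoing edges.
Characters that immediately follow "lu" among the stored strings: {l, m, p, r}.
That node has 4 child edges.

4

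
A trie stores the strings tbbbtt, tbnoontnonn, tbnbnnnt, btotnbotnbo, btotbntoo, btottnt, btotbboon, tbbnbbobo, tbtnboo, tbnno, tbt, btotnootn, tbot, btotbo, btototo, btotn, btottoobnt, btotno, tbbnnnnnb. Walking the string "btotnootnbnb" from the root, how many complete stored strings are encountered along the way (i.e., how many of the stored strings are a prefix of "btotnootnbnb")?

Walk "btotnootnbnb" from the root; an end-of-word marker is hit whenever a stored word is a prefix of "btotnootnbnb".
Prefixes of the query that are stored words: "btotn", "btotno", "btotnootn"
Count: 3

3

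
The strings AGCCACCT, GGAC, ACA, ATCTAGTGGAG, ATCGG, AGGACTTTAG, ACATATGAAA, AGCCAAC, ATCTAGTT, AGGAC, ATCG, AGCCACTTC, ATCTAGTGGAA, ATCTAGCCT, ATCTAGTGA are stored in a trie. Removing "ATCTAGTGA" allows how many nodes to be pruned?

After clearing the end-marker at "ATCTAGTGA", prune upward until reaching a node still needed by another word.
The suffix "A" (1 node) is used only by "ATCTAGTGA"; the node for "ATCTAGTG" still has the child "G", so pruning stops there.
Nodes removed: 1

1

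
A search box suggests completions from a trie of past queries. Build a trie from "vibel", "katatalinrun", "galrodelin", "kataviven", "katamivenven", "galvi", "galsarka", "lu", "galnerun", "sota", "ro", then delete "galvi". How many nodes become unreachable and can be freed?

2

After clearing the end-marker at "galvi", prune upward until reaching a node still needed by another word.
The suffix "vi" (2 nodes) is used only by "galvi"; the node for "gal" still has the child "r", so pruning stops there.
Nodes removed: 2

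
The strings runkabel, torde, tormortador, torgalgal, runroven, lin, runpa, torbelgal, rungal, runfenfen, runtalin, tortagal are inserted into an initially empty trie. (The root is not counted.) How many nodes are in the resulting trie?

62

Trace insertions, counting only characters that open a new branch:
  "runkabel" → 8 new (r, u, n, k, a, b, e, l)
  "torde" → 5 new (t, o, r, d, e)
  "tormortador" → prefix "tor" already present; 8 new (m, o, r, t, a, d, o, r)
  "torgalgal" → prefix "tor" already present; 6 new (g, a, l, g, a, l)
  "runroven" → prefix "run" already present; 5 new (r, o, v, e, n)
  "lin" → 3 new (l, i, n)
  "runpa" → prefix "run" already present; 2 new (p, a)
  "torbelgal" → prefix "tor" already present; 6 new (b, e, l, g, a, l)
  "rungal" → prefix "run" already present; 3 new (g, a, l)
  "runfenfen" → prefix "run" already present; 6 new (f, e, n, f, e, n)
  "runtalin" → prefix "run" already present; 5 new (t, a, l, i, n)
  "tortagal" → prefix "tor" already present; 5 new (t, a, g, a, l)
Total nodes = 8 + 5 + 8 + 6 + 5 + 3 + 2 + 6 + 3 + 6 + 5 + 5 = 62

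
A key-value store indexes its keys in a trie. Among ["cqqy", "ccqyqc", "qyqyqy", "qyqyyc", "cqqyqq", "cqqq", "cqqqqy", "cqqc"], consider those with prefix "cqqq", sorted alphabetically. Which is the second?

DFS of the "cqqq" subtree visits, in order: "cqqq", "cqqqqy"
Position 2: cqqqqy

cqqqqy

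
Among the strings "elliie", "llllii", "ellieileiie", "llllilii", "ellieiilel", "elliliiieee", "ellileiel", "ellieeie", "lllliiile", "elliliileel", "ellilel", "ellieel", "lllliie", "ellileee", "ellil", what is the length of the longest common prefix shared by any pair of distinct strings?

7

Look for the deepest trie node that still has at least two words in its subtree.
"elliliiieee" and "elliliileel" agree on "ellilii" (7 characters) before diverging; nothing deeper is shared.
Longest shared-prefix length: 7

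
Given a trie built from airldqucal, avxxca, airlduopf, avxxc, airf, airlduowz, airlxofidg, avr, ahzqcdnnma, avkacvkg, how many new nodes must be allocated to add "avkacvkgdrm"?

Walking "avkacvkgdrm" from the root, the first 8 characters ("avkacvkg") follow existing edges; "d" is the first miss.
Each of the 3 remaining characters creates one node.

3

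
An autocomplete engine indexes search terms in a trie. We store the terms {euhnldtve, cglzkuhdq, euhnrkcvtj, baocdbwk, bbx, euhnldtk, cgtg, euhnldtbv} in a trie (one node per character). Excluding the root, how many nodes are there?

39

Trace insertions, counting only characters that open a new branch:
  "euhnldtve" → 9 new (e, u, h, n, l, d, t, v, e)
  "cglzkuhdq" → 9 new (c, g, l, z, k, u, h, d, q)
  "euhnrkcvtj" → prefix "euhn" already present; 6 new (r, k, c, v, t, j)
  "baocdbwk" → 8 new (b, a, o, c, d, b, w, k)
  "bbx" → prefix "b" already present; 2 new (b, x)
  "euhnldtk" → prefix "euhnldt" already present; 1 new (k)
  "cgtg" → prefix "cg" already present; 2 new (t, g)
  "euhnldtbv" → prefix "euhnldt" already present; 2 new (b, v)
Total nodes = 9 + 9 + 6 + 8 + 2 + 1 + 2 + 2 = 39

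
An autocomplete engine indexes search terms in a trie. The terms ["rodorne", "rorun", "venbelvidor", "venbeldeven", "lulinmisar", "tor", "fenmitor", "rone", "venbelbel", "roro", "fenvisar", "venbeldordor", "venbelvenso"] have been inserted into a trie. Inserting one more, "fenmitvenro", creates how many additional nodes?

"fenmit" is already a path in the trie; the remaining "venro" must be added.
So 11 − 6 = 5 new nodes.

5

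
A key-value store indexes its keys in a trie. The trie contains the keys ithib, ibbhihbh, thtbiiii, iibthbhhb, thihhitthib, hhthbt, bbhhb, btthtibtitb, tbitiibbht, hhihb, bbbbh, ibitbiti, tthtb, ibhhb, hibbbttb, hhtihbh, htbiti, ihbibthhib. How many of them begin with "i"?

Walk to "i"; the words in its subtree are exactly those with that prefix.
Matches: "ibbhihbh", "ibhhb", "ibitbiti", "ihbibthhib", "iibthbhhb", "ithib"
Count: 6

6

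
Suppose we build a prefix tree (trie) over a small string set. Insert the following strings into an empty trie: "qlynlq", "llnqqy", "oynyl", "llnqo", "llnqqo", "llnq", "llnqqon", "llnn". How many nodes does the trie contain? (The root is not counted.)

21

Count nodes per top-level branch (shared prefixes stored once):
  'l'-branch (llnn, llnq, llnqo, llnqqo, llnqqon, llnqqy): 10 nodes
  'o'-branch (oynyl): 5 nodes
  'q'-branch (qlynlq): 6 nodes
Sum: 21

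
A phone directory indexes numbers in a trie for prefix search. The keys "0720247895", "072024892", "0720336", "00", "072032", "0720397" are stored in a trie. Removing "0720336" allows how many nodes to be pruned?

2

Walk "0720336" from the leaf back toward the root, removing each node that no remaining word uses.
The suffix "36" (2 nodes) is used only by "0720336"; the node for "07203" still has the child "2", so pruning stops there.
Nodes removed: 2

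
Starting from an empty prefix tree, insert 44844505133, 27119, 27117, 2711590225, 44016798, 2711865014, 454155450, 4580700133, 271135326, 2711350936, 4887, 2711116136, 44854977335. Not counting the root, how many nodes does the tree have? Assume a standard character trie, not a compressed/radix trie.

Insert word by word; a character creates a node only if that edge doesn't already exist:
  "44844505133" → 11 new (4, 4, 8, 4, 4, 5, 0, 5, 1, 3, 3)
  "27119" → 5 new (2, 7, 1, 1, 9)
  "27117" → prefix "2711" already present; 1 new (7)
  "2711590225" → prefix "2711" already present; 6 new (5, 9, 0, 2, 2, 5)
  "44016798" → prefix "44" already present; 6 new (0, 1, 6, 7, 9, 8)
  "2711865014" → prefix "2711" already present; 6 new (8, 6, 5, 0, 1, 4)
  "454155450" → prefix "4" already present; 8 new (5, 4, 1, 5, 5, 4, 5, 0)
  "4580700133" → prefix "45" already present; 8 new (8, 0, 7, 0, 0, 1, 3, 3)
  "271135326" → prefix "2711" already present; 5 new (3, 5, 3, 2, 6)
  "2711350936" → prefix "271135" already present; 4 new (0, 9, 3, 6)
  "4887" → prefix "4" already present; 3 new (8, 8, 7)
  "2711116136" → prefix "2711" already present; 6 new (1, 1, 6, 1, 3, 6)
  "44854977335" → prefix "448" already present; 8 new (5, 4, 9, 7, 7, 3, 3, 5)
Total nodes = 11 + 5 + 1 + 6 + 6 + 6 + 8 + 8 + 5 + 4 + 3 + 6 + 8 = 77

77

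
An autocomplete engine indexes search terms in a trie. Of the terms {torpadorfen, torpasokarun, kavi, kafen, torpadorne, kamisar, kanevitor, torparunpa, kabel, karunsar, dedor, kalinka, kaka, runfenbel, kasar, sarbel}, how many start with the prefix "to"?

4

Filter for entries beginning with "to":
Words under "to": torpadorfen, torpadorne, torparunpa, torpasokarun
Count: 4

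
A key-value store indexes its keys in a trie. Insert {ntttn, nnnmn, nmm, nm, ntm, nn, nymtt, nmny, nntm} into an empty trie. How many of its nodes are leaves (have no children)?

Leaves are exactly the stored words that no other stored word extends.
Those words: "nmm", "nmny", "nnnmn", "nntm", "ntm", "ntttn", "nymtt"
Leaf count: 7

7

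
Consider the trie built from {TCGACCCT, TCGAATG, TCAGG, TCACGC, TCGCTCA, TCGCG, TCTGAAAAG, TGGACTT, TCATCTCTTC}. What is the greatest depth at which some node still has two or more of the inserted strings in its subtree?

4

Equivalently: take the maximum, over all pairs, of their longest common prefix length.
"TCGAATG" and "TCGACCCT" agree on "TCGA" (4 characters) before diverging; nothing deeper is shared.
Longest shared-prefix length: 4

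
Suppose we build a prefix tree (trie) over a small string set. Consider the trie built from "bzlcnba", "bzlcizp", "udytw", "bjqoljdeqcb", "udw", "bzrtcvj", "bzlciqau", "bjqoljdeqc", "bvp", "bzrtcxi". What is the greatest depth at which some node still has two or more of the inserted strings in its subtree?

10

Equivalently: take the maximum, over all pairs, of their longest common prefix length.
e.g. "bjqoljdeqc" and "bjqoljdeqcb" share the prefix "bjqoljdeqc" of length 10; no pair shares a longer one.
Longest shared-prefix length: 10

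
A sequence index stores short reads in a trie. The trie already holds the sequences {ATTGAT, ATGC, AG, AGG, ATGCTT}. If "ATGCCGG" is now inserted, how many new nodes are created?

3

Walking "ATGCCGG" from the root, the first 4 characters ("ATGC") follow existing edges; "C" is the first miss.
New nodes needed: |"ATGCCGG"| − 4 = 7 − 4 = 3.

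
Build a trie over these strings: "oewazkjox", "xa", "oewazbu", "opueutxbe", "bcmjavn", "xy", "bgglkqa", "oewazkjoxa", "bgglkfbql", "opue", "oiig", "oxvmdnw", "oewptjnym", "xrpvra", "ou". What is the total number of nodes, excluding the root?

61

Insert word by word; a character creates a node only if that edge doesn't already exist:
  "oewazkjox" → 9 new (o, e, w, a, z, k, j, o, x)
  "xa" → 2 new (x, a)
  "oewazbu" → prefix "oewaz" already present; 2 new (b, u)
  "opueutxbe" → prefix "o" already present; 8 new (p, u, e, u, t, x, b, e)
  "bcmjavn" → 7 new (b, c, m, j, a, v, n)
  "xy" → prefix "x" already present; 1 new (y)
  "bgglkqa" → prefix "b" already present; 6 new (g, g, l, k, q, a)
  "oewazkjoxa" → prefix "oewazkjox" already present; 1 new (a)
  "bgglkfbql" → prefix "bgglk" already present; 4 new (f, b, q, l)
  "opue" → prefix "opue" already present; 0 new (none)
  "oiig" → prefix "o" already present; 3 new (i, i, g)
  "oxvmdnw" → prefix "o" already present; 6 new (x, v, m, d, n, w)
  "oewptjnym" → prefix "oew" already present; 6 new (p, t, j, n, y, m)
  "xrpvra" → prefix "x" already present; 5 new (r, p, v, r, a)
  "ou" → prefix "o" already present; 1 new (u)
Total nodes = 9 + 2 + 2 + 8 + 7 + 1 + 6 + 1 + 4 + 0 + 3 + 6 + 6 + 5 + 1 = 61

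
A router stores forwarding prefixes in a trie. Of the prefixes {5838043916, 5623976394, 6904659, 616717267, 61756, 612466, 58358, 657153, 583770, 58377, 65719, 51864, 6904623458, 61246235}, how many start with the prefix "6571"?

2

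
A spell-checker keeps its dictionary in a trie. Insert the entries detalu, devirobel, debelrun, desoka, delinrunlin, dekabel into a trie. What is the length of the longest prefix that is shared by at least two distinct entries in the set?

2

The deepest shared node is where two words last agree before diverging.
e.g. "debelrun" and "dekabel" share the prefix "de" of length 2; no pair shares a longer one.
Longest shared-prefix length: 2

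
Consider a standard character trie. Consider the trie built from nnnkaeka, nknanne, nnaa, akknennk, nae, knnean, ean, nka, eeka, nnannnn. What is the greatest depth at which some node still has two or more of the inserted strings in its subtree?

3

Look for the deepest trie node that still has at least two words in its subtree.
e.g. "nnaa" and "nnannnn" share the prefix "nna" of length 3; no pair shares a longer one.
Longest shared-prefix length: 3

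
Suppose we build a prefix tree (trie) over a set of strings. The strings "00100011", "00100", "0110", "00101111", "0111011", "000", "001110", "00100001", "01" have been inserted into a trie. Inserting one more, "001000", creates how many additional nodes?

0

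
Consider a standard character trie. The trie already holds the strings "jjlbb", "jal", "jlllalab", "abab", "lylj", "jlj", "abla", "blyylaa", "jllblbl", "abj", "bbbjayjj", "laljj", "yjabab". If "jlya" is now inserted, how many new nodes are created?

The longest prefix of "jlya" already in the trie is "jl" (length 2).
Each of the 2 remaining characters creates one node.

2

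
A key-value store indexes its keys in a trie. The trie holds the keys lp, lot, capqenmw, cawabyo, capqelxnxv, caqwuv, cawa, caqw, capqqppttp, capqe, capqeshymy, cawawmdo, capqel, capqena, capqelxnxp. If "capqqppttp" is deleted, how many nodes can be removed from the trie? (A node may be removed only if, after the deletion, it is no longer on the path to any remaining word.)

Walk "capqqppttp" from the leaf back toward the root, removing each node that no remaining word uses.
The suffix "qppttp" (6 nodes) is used only by "capqqppttp"; the node for "capq" still has the child "e", so pruning stops there.
Nodes removed: 6

6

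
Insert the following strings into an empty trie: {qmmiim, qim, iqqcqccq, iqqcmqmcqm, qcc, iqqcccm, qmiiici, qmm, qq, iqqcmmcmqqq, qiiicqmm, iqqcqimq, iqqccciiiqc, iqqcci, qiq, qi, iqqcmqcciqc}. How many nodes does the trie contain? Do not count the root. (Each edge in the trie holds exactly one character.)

60

For each word, the new-node count is its length minus the longest prefix already in the trie:
  "qmmiim" → 6 new (q, m, m, i, i, m)
  "qim" → prefix "q" already present; 2 new (i, m)
  "iqqcqccq" → 8 new (i, q, q, c, q, c, c, q)
  "iqqcmqmcqm" → prefix "iqqc" already present; 6 new (m, q, m, c, q, m)
  "qcc" → prefix "q" already present; 2 new (c, c)
  "iqqcccm" → prefix "iqqc" already present; 3 new (c, c, m)
  "qmiiici" → prefix "qm" already present; 5 new (i, i, i, c, i)
  "qmm" → prefix "qmm" already present; 0 new (none)
  "qq" → prefix "q" already present; 1 new (q)
  "iqqcmmcmqqq" → prefix "iqqcm" already present; 6 new (m, c, m, q, q, q)
  "qiiicqmm" → prefix "qi" already present; 6 new (i, i, c, q, m, m)
  "iqqcqimq" → prefix "iqqcq" already present; 3 new (i, m, q)
  "iqqccciiiqc" → prefix "iqqccc" already present; 5 new (i, i, i, q, c)
  "iqqcci" → prefix "iqqcc" already present; 1 new (i)
  "qiq" → prefix "qi" already present; 1 new (q)
  "qi" → prefix "qi" already present; 0 new (none)
  "iqqcmqcciqc" → prefix "iqqcmq" already present; 5 new (c, c, i, q, c)
Total nodes = 6 + 2 + 8 + 6 + 2 + 3 + 5 + 0 + 1 + 6 + 6 + 3 + 5 + 1 + 1 + 0 + 5 = 60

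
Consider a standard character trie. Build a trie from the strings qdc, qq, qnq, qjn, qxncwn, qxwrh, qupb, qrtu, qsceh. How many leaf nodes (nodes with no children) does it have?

A leaf is a node with no children — equivalently, the end of a word that is not a proper prefix of any other stored word.
Those words: "qdc", "qjn", "qnq", "qq", "qrtu", "qsceh", "qupb", "qxncwn", "qxwrh"
Leaf count: 9

9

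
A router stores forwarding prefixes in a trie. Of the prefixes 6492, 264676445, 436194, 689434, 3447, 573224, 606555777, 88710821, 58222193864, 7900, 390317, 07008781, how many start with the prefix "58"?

1

Traverse to the node for "58", then collect every word in that subtree.
Matches: "58222193864"
Count: 1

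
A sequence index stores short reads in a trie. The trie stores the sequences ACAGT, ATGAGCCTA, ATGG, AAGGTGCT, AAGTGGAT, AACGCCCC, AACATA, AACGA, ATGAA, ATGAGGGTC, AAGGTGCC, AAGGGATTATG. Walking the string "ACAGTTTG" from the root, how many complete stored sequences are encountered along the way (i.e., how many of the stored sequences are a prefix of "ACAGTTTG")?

1

Check each prefix of "ACAGTTTG" against the stored set — each match is an end-marker on the path.
Prefixes of the query that are stored words: "ACAGT"
Count: 1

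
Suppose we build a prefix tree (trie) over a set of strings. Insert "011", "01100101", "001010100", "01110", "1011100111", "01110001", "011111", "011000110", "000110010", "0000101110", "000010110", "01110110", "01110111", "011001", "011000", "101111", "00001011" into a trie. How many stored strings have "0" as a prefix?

Traverse to the node for "0", then collect every word in that subtree.
Matches: "00001011", "000010110", "0000101110", "000110010", "001010100", "011", "011000", "011000110", "011001", "01100101", "01110", "01110001", "01110110", "01110111", "011111"
Count: 15

15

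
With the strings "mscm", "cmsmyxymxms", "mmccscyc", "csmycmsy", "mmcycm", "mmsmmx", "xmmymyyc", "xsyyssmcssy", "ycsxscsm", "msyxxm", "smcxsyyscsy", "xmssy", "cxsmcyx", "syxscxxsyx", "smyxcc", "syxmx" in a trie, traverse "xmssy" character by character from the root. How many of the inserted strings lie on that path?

1

Check each prefix of "xmssy" against the stored set — each match is an end-marker on the path.
Prefixes of the query that are stored words: "xmssy"
Count: 1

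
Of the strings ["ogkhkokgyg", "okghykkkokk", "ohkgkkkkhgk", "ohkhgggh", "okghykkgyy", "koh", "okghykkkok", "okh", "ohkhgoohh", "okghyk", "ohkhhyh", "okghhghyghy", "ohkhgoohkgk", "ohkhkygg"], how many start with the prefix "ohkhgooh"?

2

Traverse to the node for "ohkhgooh", then collect every word in that subtree.
Words under "ohkhgooh": ohkhgoohh, ohkhgoohkgk
Count: 2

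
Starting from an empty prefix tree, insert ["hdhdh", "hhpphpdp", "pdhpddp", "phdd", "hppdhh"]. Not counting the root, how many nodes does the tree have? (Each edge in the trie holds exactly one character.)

Trace insertions, counting only characters that open a new branch:
  "hdhdh" → 5 new (h, d, h, d, h)
  "hhpphpdp" → prefix "h" already present; 7 new (h, p, p, h, p, d, p)
  "pdhpddp" → 7 new (p, d, h, p, d, d, p)
  "phdd" → prefix "p" already present; 3 new (h, d, d)
  "hppdhh" → prefix "h" already present; 5 new (p, p, d, h, h)
Total nodes = 5 + 7 + 7 + 3 + 5 = 27

27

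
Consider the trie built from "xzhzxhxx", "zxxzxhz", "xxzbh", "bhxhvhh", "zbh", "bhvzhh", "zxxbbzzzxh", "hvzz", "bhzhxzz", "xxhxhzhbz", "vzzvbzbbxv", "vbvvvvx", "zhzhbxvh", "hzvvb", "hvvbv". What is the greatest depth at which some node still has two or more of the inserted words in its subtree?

3

Equivalently: take the maximum, over all pairs, of their longest common prefix length.
"zxxbbzzzxh" and "zxxzxhz" agree on "zxx" (3 characters) before diverging; nothing deeper is shared.
Longest shared-prefix length: 3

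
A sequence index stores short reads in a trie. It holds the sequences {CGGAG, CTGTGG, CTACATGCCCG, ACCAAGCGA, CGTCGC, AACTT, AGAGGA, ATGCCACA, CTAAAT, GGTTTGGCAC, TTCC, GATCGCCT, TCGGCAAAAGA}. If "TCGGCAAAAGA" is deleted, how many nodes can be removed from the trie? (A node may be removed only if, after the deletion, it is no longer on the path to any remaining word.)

Walk "TCGGCAAAAGA" from the leaf back toward the root, removing each node that no remaining word uses.
The suffix "CGGCAAAAGA" (10 nodes) is used only by "TCGGCAAAAGA"; the node for "T" still has the child "T", so pruning stops there.
Nodes removed: 10

10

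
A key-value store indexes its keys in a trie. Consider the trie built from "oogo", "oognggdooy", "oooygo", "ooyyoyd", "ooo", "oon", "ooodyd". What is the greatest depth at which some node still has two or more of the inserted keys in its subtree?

Equivalently: take the maximum, over all pairs, of their longest common prefix length.
e.g. "oognggdooy" and "oogo" share the prefix "oog" of length 3; no pair shares a longer one.
Longest shared-prefix length: 3

3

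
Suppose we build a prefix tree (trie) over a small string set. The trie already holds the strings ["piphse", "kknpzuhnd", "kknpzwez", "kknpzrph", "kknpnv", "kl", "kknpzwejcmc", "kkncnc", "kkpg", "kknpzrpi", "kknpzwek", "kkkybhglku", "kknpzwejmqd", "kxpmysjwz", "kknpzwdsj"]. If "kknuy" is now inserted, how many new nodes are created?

2

Walking "kknuy" from the root, the first 3 characters ("kkn") follow existing edges; "u" is the first miss.
Each of the 2 remaining characters creates one node.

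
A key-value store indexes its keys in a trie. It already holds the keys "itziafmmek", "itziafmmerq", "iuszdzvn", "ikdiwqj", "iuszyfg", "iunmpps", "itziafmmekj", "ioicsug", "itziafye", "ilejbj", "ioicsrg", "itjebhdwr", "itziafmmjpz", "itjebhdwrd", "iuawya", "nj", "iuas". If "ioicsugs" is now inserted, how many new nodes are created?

1

"ioicsug" is already a path in the trie; the remaining "s" must be added.
New nodes needed: |"ioicsugs"| − 7 = 8 − 7 = 1.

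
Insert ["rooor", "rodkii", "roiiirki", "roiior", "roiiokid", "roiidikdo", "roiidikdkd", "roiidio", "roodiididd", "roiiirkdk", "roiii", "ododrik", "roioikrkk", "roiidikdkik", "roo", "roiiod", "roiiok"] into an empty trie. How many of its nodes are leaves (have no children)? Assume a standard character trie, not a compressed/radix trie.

14

Leaves are exactly the stored words that no other stored word extends.
Those words: "ododrik", "rodkii", "roiidikdkd", "roiidikdkik", "roiidikdo", "roiidio", "roiiirkdk", "roiiirki", "roiiod", "roiiokid", "roiior", "roioikrkk", "roodiididd", "rooor"
Leaf count: 14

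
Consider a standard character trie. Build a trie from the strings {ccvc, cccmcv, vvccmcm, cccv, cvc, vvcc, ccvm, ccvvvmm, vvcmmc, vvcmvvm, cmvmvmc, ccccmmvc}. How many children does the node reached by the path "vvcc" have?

1

Walk "vvcc" from the root, arriving at one node.
Distinct next characters after "vvcc": m.
That node has 1 child edge.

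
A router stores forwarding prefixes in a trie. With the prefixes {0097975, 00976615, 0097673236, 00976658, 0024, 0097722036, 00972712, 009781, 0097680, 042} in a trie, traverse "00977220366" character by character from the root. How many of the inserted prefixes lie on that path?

1

Walk "00977220366" from the root; an end-of-word marker is hit whenever a stored word is a prefix of "00977220366".
Prefixes of the query that are stored words: "0097722036"
Count: 1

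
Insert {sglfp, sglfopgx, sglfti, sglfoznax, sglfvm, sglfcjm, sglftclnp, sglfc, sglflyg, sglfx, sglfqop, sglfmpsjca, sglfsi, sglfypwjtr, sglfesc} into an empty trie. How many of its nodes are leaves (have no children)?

14

Leaves are exactly the stored words that no other stored word extends.
Those words: "sglfcjm", "sglfesc", "sglflyg", "sglfmpsjca", "sglfopgx", "sglfoznax", "sglfp", "sglfqop", "sglfsi", "sglftclnp", "sglfti", "sglfvm", "sglfx", "sglfypwjtr"
Leaf count: 14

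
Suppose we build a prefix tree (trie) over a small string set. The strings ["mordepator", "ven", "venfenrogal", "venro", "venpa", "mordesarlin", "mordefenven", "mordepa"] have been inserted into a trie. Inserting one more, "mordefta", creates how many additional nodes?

"mordef" is already a path in the trie; the remaining "ta" must be added.
New nodes needed: |"mordefta"| − 6 = 8 − 6 = 2.

2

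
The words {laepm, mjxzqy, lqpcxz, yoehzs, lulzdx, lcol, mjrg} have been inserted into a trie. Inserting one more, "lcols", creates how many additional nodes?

1

Walking "lcols" from the root, the first 4 characters ("lcol") follow existing edges; "s" is the first miss.
So 5 − 4 = 1 new nodes.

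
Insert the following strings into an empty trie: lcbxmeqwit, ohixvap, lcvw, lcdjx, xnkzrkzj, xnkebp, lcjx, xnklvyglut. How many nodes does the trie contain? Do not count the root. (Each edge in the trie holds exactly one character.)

42

Insert word by word; a character creates a node only if that edge doesn't already exist:
  "lcbxmeqwit" → 10 new (l, c, b, x, m, e, q, w, i, t)
  "ohixvap" → 7 new (o, h, i, x, v, a, p)
  "lcvw" → prefix "lc" already present; 2 new (v, w)
  "lcdjx" → prefix "lc" already present; 3 new (d, j, x)
  "xnkzrkzj" → 8 new (x, n, k, z, r, k, z, j)
  "xnkebp" → prefix "xnk" already present; 3 new (e, b, p)
  "lcjx" → prefix "lc" already present; 2 new (j, x)
  "xnklvyglut" → prefix "xnk" already present; 7 new (l, v, y, g, l, u, t)
Total nodes = 10 + 7 + 2 + 3 + 8 + 3 + 2 + 7 = 42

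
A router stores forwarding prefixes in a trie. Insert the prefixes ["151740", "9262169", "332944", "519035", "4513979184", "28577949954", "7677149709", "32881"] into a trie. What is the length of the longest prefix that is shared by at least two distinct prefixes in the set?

1

Equivalently: take the maximum, over all pairs, of their longest common prefix length.
"32881" and "332944" agree on "3" (1 characters) before diverging; nothing deeper is shared.
Longest shared-prefix length: 1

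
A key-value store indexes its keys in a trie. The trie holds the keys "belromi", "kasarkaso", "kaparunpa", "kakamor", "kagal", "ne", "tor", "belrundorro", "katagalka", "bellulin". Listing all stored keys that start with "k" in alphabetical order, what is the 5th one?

katagalka

Filter for "k…" and sort: "kagal", "kakamor", "kaparunpa", "kasarkaso", "katagalka"
The 5th is katagalka.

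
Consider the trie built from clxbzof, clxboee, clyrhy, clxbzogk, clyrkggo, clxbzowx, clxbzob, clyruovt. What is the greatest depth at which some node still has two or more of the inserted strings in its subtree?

6

The deepest shared node is where two words last agree before diverging.
e.g. "clxbzob" and "clxbzof" share the prefix "clxbzo" of length 6; no pair shares a longer one.
Longest shared-prefix length: 6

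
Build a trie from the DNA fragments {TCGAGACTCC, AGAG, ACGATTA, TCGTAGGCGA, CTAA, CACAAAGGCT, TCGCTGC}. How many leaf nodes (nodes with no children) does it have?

A leaf is a node with no children — equivalently, the end of a word that is not a proper prefix of any other stored word.
Those words: "ACGATTA", "AGAG", "CACAAAGGCT", "CTAA", "TCGAGACTCC", "TCGCTGC", "TCGTAGGCGA"
Leaf count: 7

7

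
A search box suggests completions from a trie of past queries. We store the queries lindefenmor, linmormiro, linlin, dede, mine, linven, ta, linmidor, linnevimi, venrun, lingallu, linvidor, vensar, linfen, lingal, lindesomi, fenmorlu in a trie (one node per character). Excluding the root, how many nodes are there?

Trace insertions, counting only characters that open a new branch:
  "lindefenmor" → 11 new (l, i, n, d, e, f, e, n, m, o, r)
  "linmormiro" → prefix "lin" already present; 7 new (m, o, r, m, i, r, o)
  "linlin" → prefix "lin" already present; 3 new (l, i, n)
  "dede" → 4 new (d, e, d, e)
  "mine" → 4 new (m, i, n, e)
  "linven" → prefix "lin" already present; 3 new (v, e, n)
  "ta" → 2 new (t, a)
  "linmidor" → prefix "linm" already present; 4 new (i, d, o, r)
  "linnevimi" → prefix "lin" already present; 6 new (n, e, v, i, m, i)
  "venrun" → 6 new (v, e, n, r, u, n)
  "lingallu" → prefix "lin" already present; 5 new (g, a, l, l, u)
  "linvidor" → prefix "linv" already present; 4 new (i, d, o, r)
  "vensar" → prefix "ven" already present; 3 new (s, a, r)
  "linfen" → prefix "lin" already present; 3 new (f, e, n)
  "lingal" → prefix "lingal" already present; 0 new (none)
  "lindesomi" → prefix "linde" already present; 4 new (s, o, m, i)
  "fenmorlu" → 8 new (f, e, n, m, o, r, l, u)
Total nodes = 11 + 7 + 3 + 4 + 4 + 3 + 2 + 4 + 6 + 6 + 5 + 4 + 3 + 3 + 0 + 4 + 8 = 77

77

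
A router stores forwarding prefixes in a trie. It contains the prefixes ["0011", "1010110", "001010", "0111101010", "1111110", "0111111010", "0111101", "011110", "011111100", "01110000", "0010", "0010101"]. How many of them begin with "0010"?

Walk to "0010"; the words in its subtree are exactly those with that prefix.
Words under "0010": 0010, 001010, 0010101
Count: 3

3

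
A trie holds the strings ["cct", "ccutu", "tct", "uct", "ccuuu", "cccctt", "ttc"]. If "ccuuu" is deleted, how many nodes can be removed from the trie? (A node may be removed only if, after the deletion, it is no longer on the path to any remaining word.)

Walk "ccuuu" from the leaf back toward the root, removing each node that no remaining word uses.
The suffix "uu" (2 nodes) is used only by "ccuuu"; the node for "ccu" still has the child "t", so pruning stops there.
Nodes removed: 2

2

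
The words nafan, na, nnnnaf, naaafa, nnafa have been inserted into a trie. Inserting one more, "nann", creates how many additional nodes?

2

Walking "nann" from the root, the first 2 characters ("na") follow existing edges; "n" is the first miss.
So 4 − 2 = 2 new nodes.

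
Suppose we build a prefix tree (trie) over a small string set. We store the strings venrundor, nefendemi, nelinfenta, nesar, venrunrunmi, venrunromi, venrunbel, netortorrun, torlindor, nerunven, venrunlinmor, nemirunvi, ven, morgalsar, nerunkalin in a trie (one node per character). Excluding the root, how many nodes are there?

Count nodes per top-level branch (shared prefixes stored once):
  'm'-branch (morgalsar): 9 nodes
  'n'-branch (nefendemi, nelinfenta, nemirunvi, nerunkalin, nerunven, nesar, netortorrun): 47 nodes
  't'-branch (torlindor): 9 nodes
  'v'-branch (ven, venrunbel, venrundor, venrunlinmor, venrunromi, venrunrunmi): 26 nodes
Sum: 91

91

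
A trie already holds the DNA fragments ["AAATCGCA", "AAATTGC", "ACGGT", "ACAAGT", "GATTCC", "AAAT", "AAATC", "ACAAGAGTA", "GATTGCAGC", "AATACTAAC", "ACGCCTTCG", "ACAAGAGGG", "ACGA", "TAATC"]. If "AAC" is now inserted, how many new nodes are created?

1

The longest prefix of "AAC" already in the trie is "AA" (length 2).
So 3 − 2 = 1 new nodes.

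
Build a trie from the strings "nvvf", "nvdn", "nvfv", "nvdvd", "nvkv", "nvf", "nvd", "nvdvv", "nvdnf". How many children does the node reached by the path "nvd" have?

2

The children of the "nvd" node are the distinct next characters among strings starting with "nvd".
Distinct next characters after "nvd": n, v.
That node has 2 child edges.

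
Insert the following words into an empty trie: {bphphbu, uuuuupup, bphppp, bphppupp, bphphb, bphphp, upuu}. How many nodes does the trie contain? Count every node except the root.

24

For each word, the new-node count is its length minus the longest prefix already in the trie:
  "bphphbu" → 7 new (b, p, h, p, h, b, u)
  "uuuuupup" → 8 new (u, u, u, u, u, p, u, p)
  "bphppp" → prefix "bphp" already present; 2 new (p, p)
  "bphppupp" → prefix "bphpp" already present; 3 new (u, p, p)
  "bphphb" → prefix "bphphb" already present; 0 new (none)
  "bphphp" → prefix "bphph" already present; 1 new (p)
  "upuu" → prefix "u" already present; 3 new (p, u, u)
Total nodes = 7 + 8 + 2 + 3 + 0 + 1 + 3 = 24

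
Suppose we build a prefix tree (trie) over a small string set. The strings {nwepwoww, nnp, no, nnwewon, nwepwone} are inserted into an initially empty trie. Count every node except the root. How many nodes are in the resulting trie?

18

For each word, the new-node count is its length minus the longest prefix already in the trie:
  "nwepwoww" → 8 new (n, w, e, p, w, o, w, w)
  "nnp" → prefix "n" already present; 2 new (n, p)
  "no" → prefix "n" already present; 1 new (o)
  "nnwewon" → prefix "nn" already present; 5 new (w, e, w, o, n)
  "nwepwone" → prefix "nwepwo" already present; 2 new (n, e)
Total nodes = 8 + 2 + 1 + 5 + 2 = 18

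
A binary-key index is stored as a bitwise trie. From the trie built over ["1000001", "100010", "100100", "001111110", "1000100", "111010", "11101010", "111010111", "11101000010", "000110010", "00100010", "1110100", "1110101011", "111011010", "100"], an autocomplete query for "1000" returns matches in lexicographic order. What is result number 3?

1000100

DFS of the "1000" subtree visits, in order: "1000001", "100010", "1000100"
The 3rd is 1000100.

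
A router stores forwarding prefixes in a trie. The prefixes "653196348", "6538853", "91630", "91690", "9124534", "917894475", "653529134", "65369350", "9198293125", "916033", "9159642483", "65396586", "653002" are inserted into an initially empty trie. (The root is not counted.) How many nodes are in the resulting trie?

70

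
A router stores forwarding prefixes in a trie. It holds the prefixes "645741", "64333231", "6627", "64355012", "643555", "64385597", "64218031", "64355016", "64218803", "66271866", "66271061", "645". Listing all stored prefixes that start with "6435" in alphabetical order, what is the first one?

64355012

DFS of the "6435" subtree visits, in order: "64355012", "64355016", "643555"
Position 1: 64355012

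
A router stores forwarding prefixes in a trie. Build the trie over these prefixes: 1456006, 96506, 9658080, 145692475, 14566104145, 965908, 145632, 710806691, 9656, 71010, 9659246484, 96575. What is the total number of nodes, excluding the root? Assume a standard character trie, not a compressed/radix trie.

Trace insertions, counting only characters that open a new branch:
  "1456006" → 7 new (1, 4, 5, 6, 0, 0, 6)
  "96506" → 5 new (9, 6, 5, 0, 6)
  "9658080" → prefix "965" already present; 4 new (8, 0, 8, 0)
  "145692475" → prefix "1456" already present; 5 new (9, 2, 4, 7, 5)
  "14566104145" → prefix "1456" already present; 7 new (6, 1, 0, 4, 1, 4, 5)
  "965908" → prefix "965" already present; 3 new (9, 0, 8)
  "145632" → prefix "1456" already present; 2 new (3, 2)
  "710806691" → 9 new (7, 1, 0, 8, 0, 6, 6, 9, 1)
  "9656" → prefix "965" already present; 1 new (6)
  "71010" → prefix "710" already present; 2 new (1, 0)
  "9659246484" → prefix "9659" already present; 6 new (2, 4, 6, 4, 8, 4)
  "96575" → prefix "965" already present; 2 new (7, 5)
Total nodes = 7 + 5 + 4 + 5 + 7 + 3 + 2 + 9 + 1 + 2 + 6 + 2 = 53

53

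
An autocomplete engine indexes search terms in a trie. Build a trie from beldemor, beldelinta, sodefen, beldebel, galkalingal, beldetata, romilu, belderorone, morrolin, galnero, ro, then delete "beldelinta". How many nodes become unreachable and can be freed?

After clearing the end-marker at "beldelinta", prune upward until reaching a node still needed by another word.
The suffix "linta" (5 nodes) is used only by "beldelinta"; the node for "belde" still has the child "m", so pruning stops there.
Nodes removed: 5

5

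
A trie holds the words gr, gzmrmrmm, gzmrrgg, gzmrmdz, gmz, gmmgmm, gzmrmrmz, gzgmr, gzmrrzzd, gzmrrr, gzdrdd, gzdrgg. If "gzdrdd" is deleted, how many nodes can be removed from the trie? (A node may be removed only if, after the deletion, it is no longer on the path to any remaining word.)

2

After clearing the end-marker at "gzdrdd", prune upward until reaching a node still needed by another word.
The suffix "dd" (2 nodes) is used only by "gzdrdd"; the node for "gzdr" still has the child "g", so pruning stops there.
Nodes removed: 2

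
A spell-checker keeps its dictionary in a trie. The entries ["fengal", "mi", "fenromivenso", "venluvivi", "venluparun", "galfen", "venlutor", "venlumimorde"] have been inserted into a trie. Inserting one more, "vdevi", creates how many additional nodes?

Walking "vdevi" from the root, the first 1 characters ("v") follow existing edges; "d" is the first miss.
New nodes needed: |"vdevi"| − 1 = 5 − 1 = 4.

4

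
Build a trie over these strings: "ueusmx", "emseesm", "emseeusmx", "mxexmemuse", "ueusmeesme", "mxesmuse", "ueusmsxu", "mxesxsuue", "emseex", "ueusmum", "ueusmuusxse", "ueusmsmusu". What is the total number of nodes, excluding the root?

Insert word by word; a character creates a node only if that edge doesn't already exist:
  "ueusmx" → 6 new (u, e, u, s, m, x)
  "emseesm" → 7 new (e, m, s, e, e, s, m)
  "emseeusmx" → prefix "emsee" already present; 4 new (u, s, m, x)
  "mxexmemuse" → 10 new (m, x, e, x, m, e, m, u, s, e)
  "ueusmeesme" → prefix "ueusm" already present; 5 new (e, e, s, m, e)
  "mxesmuse" → prefix "mxe" already present; 5 new (s, m, u, s, e)
  "ueusmsxu" → prefix "ueusm" already present; 3 new (s, x, u)
  "mxesxsuue" → prefix "mxes" already present; 5 new (x, s, u, u, e)
  "emseex" → prefix "emsee" already present; 1 new (x)
  "ueusmum" → prefix "ueusm" already present; 2 new (u, m)
  "ueusmuusxse" → prefix "ueusmu" already present; 5 new (u, s, x, s, e)
  "ueusmsmusu" → prefix "ueusms" already present; 4 new (m, u, s, u)
Total nodes = 6 + 7 + 4 + 10 + 5 + 5 + 3 + 5 + 1 + 2 + 5 + 4 = 57

57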